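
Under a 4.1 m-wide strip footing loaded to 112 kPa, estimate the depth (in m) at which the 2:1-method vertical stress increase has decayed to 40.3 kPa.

2:1 spreading — at depth z the loaded area has grown by z in each plan dimension:
qB/(B+z) = Δσ_z ⇒ z = qB/Δσ_z − B = 112×4.1/40.3 − 4.1 = 7.295 m

z ≈ 7.29 m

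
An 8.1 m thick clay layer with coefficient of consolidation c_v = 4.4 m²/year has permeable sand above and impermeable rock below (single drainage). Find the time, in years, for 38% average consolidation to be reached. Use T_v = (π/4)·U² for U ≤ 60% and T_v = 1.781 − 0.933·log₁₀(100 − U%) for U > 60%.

t ≈ 1.69 years

Drainage path length: H_d = H = 8.1 m (single drainage).
U ≤ 60%: T_v = (π/4)·U² = (π/4)×0.38² = 0.11341.
t = T_v·H_d²/c_v = 0.11341×8.1²/4.4 = 1.691 years.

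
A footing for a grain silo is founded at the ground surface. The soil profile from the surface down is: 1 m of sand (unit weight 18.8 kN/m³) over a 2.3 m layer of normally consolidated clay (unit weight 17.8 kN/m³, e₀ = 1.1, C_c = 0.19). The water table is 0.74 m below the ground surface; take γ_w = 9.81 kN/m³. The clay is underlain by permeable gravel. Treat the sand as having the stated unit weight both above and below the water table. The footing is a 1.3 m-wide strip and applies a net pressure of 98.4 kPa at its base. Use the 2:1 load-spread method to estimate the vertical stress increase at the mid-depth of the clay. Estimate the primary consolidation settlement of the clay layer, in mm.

Mid-depth of clay below the ground surface: z = 1 + 2.3/2 = 2.15 m.
Total vertical stress at mid-clay: σ_v = 18.8×1 + 17.8×1.15 = 39.27 kPa.
Pore pressure: u = 9.81×(2.15 − 0.74) = 13.832 kPa.
Initial effective stress: σ'_0 = σ_v − u = 39.27 − 13.832 = 25.438 kPa.
Stress increase at mid-clay by the 2:1 spreading method:
Δσ = qB/(B+z) = 98.4×1.3/(1.3+2.15) = 37.078 kPa
Final effective stress: σ'_f = σ'_0 + Δσ = 25.438 + 37.078 = 62.516 kPa.
Normally consolidated clay, so the full stress increment lies on the virgin compression line:
S_c = C_c·H/(1+e₀)·log₁₀(σ'_f/σ'_0) = 0.19×2.3/(1+1.1)×log₁₀(62.516/25.438)
    = 0.2081 × 0.39051 = 0.08127 m

S_c ≈ 81.3 mm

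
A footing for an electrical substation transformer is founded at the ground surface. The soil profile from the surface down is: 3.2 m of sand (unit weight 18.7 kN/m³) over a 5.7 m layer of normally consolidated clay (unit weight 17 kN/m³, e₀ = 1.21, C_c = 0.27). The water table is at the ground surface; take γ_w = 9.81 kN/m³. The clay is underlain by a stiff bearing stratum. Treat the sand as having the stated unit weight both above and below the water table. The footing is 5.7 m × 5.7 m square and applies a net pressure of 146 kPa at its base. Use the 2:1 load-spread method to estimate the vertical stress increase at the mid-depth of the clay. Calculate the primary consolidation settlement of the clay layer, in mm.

Mid-depth of clay below the ground surface: z = 3.2 + 5.7/2 = 6.05 m.
Total vertical stress at mid-clay: σ_v = 18.7×3.2 + 17×2.85 = 108.29 kPa.
Pore pressure: u = 9.81×(6.05 − 0) = 59.351 kPa.
Initial effective stress: σ'_0 = σ_v − u = 108.29 − 59.351 = 48.939 kPa.
Stress increase at mid-clay by the 2:1 spreading method:
Δσ = qBL/((B+z)(L+z)) = 146×5.7×5.7/((5.7+6.05)(5.7+6.05)) = 34.358 kPa
Final effective stress: σ'_f = σ'_0 + Δσ = 48.939 + 34.358 = 83.297 kPa.
Normally consolidated clay, so the full stress increment lies on the virgin compression line:
S_c = C_c·H/(1+e₀)·log₁₀(σ'_f/σ'_0) = 0.27×5.7/(1+1.21)×log₁₀(83.297/48.939)
    = 0.69638 × 0.23097 = 0.1608 m

S_c ≈ 161 mm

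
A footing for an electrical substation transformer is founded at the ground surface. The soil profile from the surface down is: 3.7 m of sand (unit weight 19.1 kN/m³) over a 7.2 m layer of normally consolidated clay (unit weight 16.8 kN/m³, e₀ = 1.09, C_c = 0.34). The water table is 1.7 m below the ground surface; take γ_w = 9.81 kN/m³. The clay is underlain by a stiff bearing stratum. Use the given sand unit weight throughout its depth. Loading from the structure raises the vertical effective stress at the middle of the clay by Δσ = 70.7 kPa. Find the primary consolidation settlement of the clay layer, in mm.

S_c ≈ 334 mm

Mid-depth of clay below the ground surface: z = 3.7 + 7.2/2 = 7.3 m.
Total vertical stress at mid-clay: σ_v = 19.1×3.7 + 16.8×3.6 = 131.15 kPa.
Pore pressure: u = 9.81×(7.3 − 1.7) = 54.936 kPa.
Initial effective stress: σ'_0 = σ_v − u = 131.15 − 54.936 = 76.214 kPa.
Final effective stress: σ'_f = σ'_0 + Δσ = 76.214 + 70.7 = 146.91 kPa.
Normally consolidated clay, so the full stress increment lies on the virgin compression line:
S_c = C_c·H/(1+e₀)·log₁₀(σ'_f/σ'_0) = 0.34×7.2/(1+1.09)×log₁₀(146.91/76.214)
    = 1.1713 × 0.28502 = 0.3338 m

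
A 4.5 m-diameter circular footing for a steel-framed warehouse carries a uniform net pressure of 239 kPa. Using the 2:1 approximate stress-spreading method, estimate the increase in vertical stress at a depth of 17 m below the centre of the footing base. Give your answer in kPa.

By the 2:1 method the load spreads at 1 horizontal : 2 vertical, so at depth z the loaded area has grown by z in each plan dimension:
Δσ ≈ qD²/(D+z)² = 239×4.5²/(4.5+17)² = 10.47 kPa

Δσ_z ≈ 10.5 kPa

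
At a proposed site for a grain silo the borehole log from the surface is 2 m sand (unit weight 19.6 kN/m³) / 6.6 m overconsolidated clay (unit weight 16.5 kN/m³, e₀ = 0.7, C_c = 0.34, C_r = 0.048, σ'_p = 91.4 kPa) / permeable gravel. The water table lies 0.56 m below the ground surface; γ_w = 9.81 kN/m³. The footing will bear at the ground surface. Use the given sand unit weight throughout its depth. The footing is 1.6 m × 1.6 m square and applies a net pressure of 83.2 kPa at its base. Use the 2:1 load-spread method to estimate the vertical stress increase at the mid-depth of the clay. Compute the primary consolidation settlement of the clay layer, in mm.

S_c ≈ 7.34 mm

Mid-depth of clay below the ground surface: z = 2 + 6.6/2 = 5.3 m.
Total vertical stress at mid-clay: σ_v = 19.6×2 + 16.5×3.3 = 93.65 kPa.
Pore pressure: u = 9.81×(5.3 − 0.56) = 46.499 kPa.
Initial effective stress: σ'_0 = σ_v − u = 93.65 − 46.499 = 47.151 kPa.
Stress increase at mid-clay by the 2:1 spreading method:
Δσ = qBL/((B+z)(L+z)) = 83.2×1.6×1.6/((1.6+5.3)(1.6+5.3)) = 4.4737 kPa
Final effective stress: σ'_f = 47.151 + 4.4737 = 51.625 kPa.
σ'_f = 51.625 ≤ σ'_p = 91.4 kPa, so the clay remains overconsolidated and only the recompression index applies:
S_c = C_r·H/(1+e₀)·log₁₀(σ'_f/σ'_0) = 0.048×6.6/1.7×log₁₀(51.625/47.151)
    = 0.18636 × 0.039369 = 0.007337 m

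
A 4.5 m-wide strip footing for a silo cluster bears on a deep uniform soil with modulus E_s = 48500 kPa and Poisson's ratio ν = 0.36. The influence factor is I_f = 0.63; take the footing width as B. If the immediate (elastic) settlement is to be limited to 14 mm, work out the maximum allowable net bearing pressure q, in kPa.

S_e = q·B·(1−ν²)/E_s · I_f  ⇒  q = S_e·E_s / (B·(1−ν²)·I_f).
q = 0.014 × 48500 / (4.5 × 0.8704 × 0.63) = 275.2 kPa

q ≈ 275 kPa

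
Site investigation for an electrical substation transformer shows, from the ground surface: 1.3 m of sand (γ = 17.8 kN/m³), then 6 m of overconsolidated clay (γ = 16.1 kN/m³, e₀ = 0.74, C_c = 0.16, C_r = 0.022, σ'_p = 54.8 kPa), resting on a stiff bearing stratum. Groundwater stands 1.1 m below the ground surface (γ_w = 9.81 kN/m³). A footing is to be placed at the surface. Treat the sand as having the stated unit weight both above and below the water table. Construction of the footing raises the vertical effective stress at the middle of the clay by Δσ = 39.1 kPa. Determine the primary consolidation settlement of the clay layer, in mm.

S_c ≈ 98.4 mm

Mid-depth of clay below the ground surface: z = 1.3 + 6/2 = 4.3 m.
Total vertical stress at mid-clay: σ_v = 17.8×1.3 + 16.1×3 = 71.44 kPa.
Pore pressure: u = 9.81×(4.3 − 1.1) = 31.392 kPa.
Initial effective stress: σ'_0 = σ_v − u = 71.44 − 31.392 = 40.048 kPa.
Final effective stress: σ'_f = 40.048 + 39.1 = 79.148 kPa.
σ'_f = 79.148 > σ'_p = 54.8 kPa, so the stress path crosses the preconsolidation pressure — recompression up to σ'_p, then virgin compression beyond:
S_c = H/(1+e₀)·[C_r·log₁₀(σ'_p/σ'_0) + C_c·log₁₀(σ'_f/σ'_p)]
    = 6/1.74 × [0.022×log₁₀(54.8/40.048) + 0.16×log₁₀(79.148/54.8)]
    = 3.4483 × [0.0029964 + 0.025546] = 0.09842 m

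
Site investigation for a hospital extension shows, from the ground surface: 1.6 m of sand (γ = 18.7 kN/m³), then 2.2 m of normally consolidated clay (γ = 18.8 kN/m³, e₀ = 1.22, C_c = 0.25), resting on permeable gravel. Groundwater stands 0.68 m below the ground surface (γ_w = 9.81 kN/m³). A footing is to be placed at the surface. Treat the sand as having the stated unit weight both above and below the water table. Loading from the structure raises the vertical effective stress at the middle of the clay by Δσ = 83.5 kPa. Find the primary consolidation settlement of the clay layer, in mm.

S_c ≈ 141 mm

Mid-depth of clay below the ground surface: z = 1.6 + 2.2/2 = 2.7 m.
Total vertical stress at mid-clay: σ_v = 18.7×1.6 + 18.8×1.1 = 50.6 kPa.
Pore pressure: u = 9.81×(2.7 − 0.68) = 19.816 kPa.
Initial effective stress: σ'_0 = σ_v − u = 50.6 − 19.816 = 30.784 kPa.
Final effective stress: σ'_f = σ'_0 + Δσ = 30.784 + 83.5 = 114.28 kPa.
Normally consolidated clay, so the full stress increment lies on the virgin compression line:
S_c = C_c·H/(1+e₀)·log₁₀(σ'_f/σ'_0) = 0.25×2.2/(1+1.22)×log₁₀(114.28/30.784)
    = 0.24775 × 0.56965 = 0.1411 m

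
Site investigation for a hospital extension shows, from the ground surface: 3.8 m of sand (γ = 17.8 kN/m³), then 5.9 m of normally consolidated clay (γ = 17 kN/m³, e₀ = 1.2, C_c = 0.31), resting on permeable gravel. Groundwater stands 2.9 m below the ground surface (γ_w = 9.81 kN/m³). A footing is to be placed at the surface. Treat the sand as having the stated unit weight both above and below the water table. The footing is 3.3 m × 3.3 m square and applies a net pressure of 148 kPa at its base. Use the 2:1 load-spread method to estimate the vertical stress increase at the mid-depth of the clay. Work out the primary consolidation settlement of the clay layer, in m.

S_c ≈ 0.0657 m

Mid-depth of clay below the ground surface: z = 3.8 + 5.9/2 = 6.75 m.
Total vertical stress at mid-clay: σ_v = 17.8×3.8 + 17×2.95 = 117.79 kPa.
Pore pressure: u = 9.81×(6.75 − 2.9) = 37.769 kPa.
Initial effective stress: σ'_0 = σ_v − u = 117.79 − 37.769 = 80.021 kPa.
Stress increase at mid-clay by the 2:1 spreading method:
Δσ = qBL/((B+z)(L+z)) = 148×3.3×3.3/((3.3+6.75)(3.3+6.75)) = 15.957 kPa
Final effective stress: σ'_f = σ'_0 + Δσ = 80.021 + 15.957 = 95.978 kPa.
Normally consolidated clay, so the full stress increment lies on the virgin compression line:
S_c = C_c·H/(1+e₀)·log₁₀(σ'_f/σ'_0) = 0.31×5.9/(1+1.2)×log₁₀(95.978/80.021)
    = 0.83136 × 0.078968 = 0.06565 m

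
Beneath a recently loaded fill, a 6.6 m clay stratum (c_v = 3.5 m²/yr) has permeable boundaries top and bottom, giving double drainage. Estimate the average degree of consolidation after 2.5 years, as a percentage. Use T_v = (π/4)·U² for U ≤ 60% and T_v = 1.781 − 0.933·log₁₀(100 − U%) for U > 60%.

U ≈ 88.8 %

Drainage path length: H_d = H/2 = 3.3 m (double drainage).
T_v = c_v·t/H_d² = 3.5×2.5/3.3² = 0.80349.
T_v = 0.80349 corresponds to the U > 60% branch:
U = 1 − 10^((1.781 − T_v)/0.933)/100 = 0.8884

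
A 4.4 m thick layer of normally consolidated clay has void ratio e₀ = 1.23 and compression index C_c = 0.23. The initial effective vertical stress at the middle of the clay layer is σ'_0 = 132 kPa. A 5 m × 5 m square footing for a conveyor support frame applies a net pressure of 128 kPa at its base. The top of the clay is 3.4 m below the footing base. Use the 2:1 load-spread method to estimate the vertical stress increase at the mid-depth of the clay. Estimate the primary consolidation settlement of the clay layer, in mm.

Mid-depth of clay below the footing base: z = 3.4 + 4.4/2 = 5.6 m.
Stress increase at mid-clay by the 2:1 spreading method:
Δσ = qBL/((B+z)(L+z)) = 128×5×5/((5+5.6)(5+5.6)) = 28.48 kPa
Final effective stress: σ'_f = σ'_0 + Δσ = 132 + 28.48 = 160.48 kPa.
Normally consolidated clay, so the full stress increment lies on the virgin compression line:
S_c = C_c·H/(1+e₀)·log₁₀(σ'_f/σ'_0) = 0.23×4.4/(1+1.23)×log₁₀(160.48/132)
    = 0.45381 × 0.084847 = 0.0385 m

S_c ≈ 38.5 mm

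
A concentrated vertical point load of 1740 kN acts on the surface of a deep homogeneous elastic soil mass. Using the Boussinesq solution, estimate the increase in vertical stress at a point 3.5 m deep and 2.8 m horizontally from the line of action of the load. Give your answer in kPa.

Boussinesq vertical stress below a point load on an elastic half-space:
Δσ_z = 3P/(2πz²) · [1 + (r/z)²]^(−5/2)
r/z = 2.8/3.5 = 0.8; [1+(r/z)²]^(−5/2) = 0.29033.
Δσ_z = 3×1740/(2π×3.5²) × 0.29033 = 67.819 × 0.29033 = 19.69 kPa

Δσ_z ≈ 19.7 kPa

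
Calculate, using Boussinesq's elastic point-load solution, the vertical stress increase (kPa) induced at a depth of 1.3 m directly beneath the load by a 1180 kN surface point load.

Δσ_z ≈ 333 kPa

Boussinesq vertical stress below a point load on an elastic half-space:
Δσ_z = 3P/(2πz²) · [1 + (r/z)²]^(−5/2)
r/z = 0/1.3 = 0; [1+(r/z)²]^(−5/2) = 1.
Δσ_z = 3×1180/(2π×1.3²) × 1 = 333.38 × 1 = 333.4 kPa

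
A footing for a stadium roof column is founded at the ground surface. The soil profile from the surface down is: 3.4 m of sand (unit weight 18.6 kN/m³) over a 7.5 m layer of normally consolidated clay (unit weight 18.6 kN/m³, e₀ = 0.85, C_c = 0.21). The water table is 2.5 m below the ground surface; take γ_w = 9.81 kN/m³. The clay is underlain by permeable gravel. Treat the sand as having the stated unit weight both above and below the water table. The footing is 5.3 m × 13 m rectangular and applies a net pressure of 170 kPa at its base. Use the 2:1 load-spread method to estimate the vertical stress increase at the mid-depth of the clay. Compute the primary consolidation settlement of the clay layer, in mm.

S_c ≈ 158 mm

Mid-depth of clay below the ground surface: z = 3.4 + 7.5/2 = 7.15 m.
Total vertical stress at mid-clay: σ_v = 18.6×3.4 + 18.6×3.75 = 132.99 kPa.
Pore pressure: u = 9.81×(7.15 − 2.5) = 45.617 kPa.
Initial effective stress: σ'_0 = σ_v − u = 132.99 − 45.617 = 87.373 kPa.
Stress increase at mid-clay by the 2:1 spreading method:
Δσ = qBL/((B+z)(L+z)) = 170×5.3×13/((5.3+7.15)(13+7.15)) = 46.69 kPa
Final effective stress: σ'_f = σ'_0 + Δσ = 87.373 + 46.69 = 134.06 kPa.
Normally consolidated clay, so the full stress increment lies on the virgin compression line:
S_c = C_c·H/(1+e₀)·log₁₀(σ'_f/σ'_0) = 0.21×7.5/(1+0.85)×log₁₀(134.06/87.373)
    = 0.85135 × 0.18592 = 0.1583 m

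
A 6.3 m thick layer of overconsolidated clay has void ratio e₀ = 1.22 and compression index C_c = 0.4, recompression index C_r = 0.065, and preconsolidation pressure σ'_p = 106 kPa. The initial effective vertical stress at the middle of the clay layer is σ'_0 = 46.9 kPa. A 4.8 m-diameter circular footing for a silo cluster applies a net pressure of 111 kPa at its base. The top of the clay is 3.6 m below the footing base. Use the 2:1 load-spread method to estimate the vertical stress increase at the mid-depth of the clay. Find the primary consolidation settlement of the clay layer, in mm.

S_c ≈ 27.5 mm

Mid-depth of clay below the footing base: z = 3.6 + 6.3/2 = 6.75 m.
Stress increase at mid-clay by the 2:1 spreading method:
Δσ ≈ qD²/(D+z)² = 111×4.8²/(4.8+6.75)² = 19.171 kPa
Final effective stress: σ'_f = 46.9 + 19.171 = 66.071 kPa.
σ'_f = 66.071 ≤ σ'_p = 106 kPa, so the clay remains overconsolidated and only the recompression index applies:
S_c = C_r·H/(1+e₀)·log₁₀(σ'_f/σ'_0) = 0.065×6.3/2.22×log₁₀(66.071/46.9)
    = 0.18446 × 0.14884 = 0.02745 m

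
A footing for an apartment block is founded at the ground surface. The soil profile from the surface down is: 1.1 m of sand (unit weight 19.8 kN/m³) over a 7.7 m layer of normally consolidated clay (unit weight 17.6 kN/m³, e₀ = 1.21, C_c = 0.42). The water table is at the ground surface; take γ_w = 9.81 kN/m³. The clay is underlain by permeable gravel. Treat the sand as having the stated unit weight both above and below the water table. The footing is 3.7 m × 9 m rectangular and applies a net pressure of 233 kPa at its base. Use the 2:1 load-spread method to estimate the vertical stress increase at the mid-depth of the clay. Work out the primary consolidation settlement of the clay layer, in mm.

S_c ≈ 600 mm

Mid-depth of clay below the ground surface: z = 1.1 + 7.7/2 = 4.95 m.
Total vertical stress at mid-clay: σ_v = 19.8×1.1 + 17.6×3.85 = 89.54 kPa.
Pore pressure: u = 9.81×(4.95 − 0) = 48.56 kPa.
Initial effective stress: σ'_0 = σ_v − u = 89.54 − 48.56 = 40.98 kPa.
Stress increase at mid-clay by the 2:1 spreading method:
Δσ = qBL/((B+z)(L+z)) = 233×3.7×9/((3.7+4.95)(9+4.95)) = 64.3 kPa
Final effective stress: σ'_f = σ'_0 + Δσ = 40.98 + 64.3 = 105.28 kPa.
Normally consolidated clay, so the full stress increment lies on the virgin compression line:
S_c = C_c·H/(1+e₀)·log₁₀(σ'_f/σ'_0) = 0.42×7.7/(1+1.21)×log₁₀(105.28/40.98)
    = 1.4633 × 0.40977 = 0.5996 m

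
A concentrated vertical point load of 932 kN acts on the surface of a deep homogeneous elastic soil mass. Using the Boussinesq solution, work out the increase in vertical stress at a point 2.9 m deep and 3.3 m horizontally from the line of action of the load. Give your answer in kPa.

Boussinesq vertical stress below a point load on an elastic half-space:
Δσ_z = 3P/(2πz²) · [1 + (r/z)²]^(−5/2)
r/z = 3.3/2.9 = 1.1379; [1+(r/z)²]^(−5/2) = 0.12534.
Δσ_z = 3×932/(2π×2.9²) × 0.12534 = 52.913 × 0.12534 = 6.632 kPa

Δσ_z ≈ 6.63 kPa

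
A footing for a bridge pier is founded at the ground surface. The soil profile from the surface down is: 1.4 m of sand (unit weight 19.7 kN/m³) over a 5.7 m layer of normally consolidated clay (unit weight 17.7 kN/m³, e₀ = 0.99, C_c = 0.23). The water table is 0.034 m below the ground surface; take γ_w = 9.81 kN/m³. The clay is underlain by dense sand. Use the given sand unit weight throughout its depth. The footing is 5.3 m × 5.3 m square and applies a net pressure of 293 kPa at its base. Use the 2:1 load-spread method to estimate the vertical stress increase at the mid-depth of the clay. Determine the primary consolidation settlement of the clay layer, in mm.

S_c ≈ 355 mm

Mid-depth of clay below the ground surface: z = 1.4 + 5.7/2 = 4.25 m.
Total vertical stress at mid-clay: σ_v = 19.7×1.4 + 17.7×2.85 = 78.025 kPa.
Pore pressure: u = 9.81×(4.25 − 0.034) = 41.359 kPa.
Initial effective stress: σ'_0 = σ_v − u = 78.025 − 41.359 = 36.666 kPa.
Stress increase at mid-clay by the 2:1 spreading method:
Δσ = qBL/((B+z)(L+z)) = 293×5.3×5.3/((5.3+4.25)(5.3+4.25)) = 90.243 kPa
Final effective stress: σ'_f = σ'_0 + Δσ = 36.666 + 90.243 = 126.91 kPa.
Normally consolidated clay, so the full stress increment lies on the virgin compression line:
S_c = C_c·H/(1+e₀)·log₁₀(σ'_f/σ'_0) = 0.23×5.7/(1+0.99)×log₁₀(126.91/36.666)
    = 0.65879 × 0.53923 = 0.3552 m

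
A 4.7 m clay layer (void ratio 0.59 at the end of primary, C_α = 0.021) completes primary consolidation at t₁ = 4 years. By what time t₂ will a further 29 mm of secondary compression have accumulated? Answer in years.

S_s = C_α·H/(1+e_p)·log₁₀(t₂/t₁) ⇒ log₁₀(t₂/t₁) = S_s·(1+e_p)/(C_α·H).
log₁₀(t₂/t₁) = 0.029 × (1+0.59) / (0.021×4.7) = 0.4672
t₂ = t₁ × 10^0.4672 = 4 × 2.932 = 11.73 years

t₂ ≈ 11.7 years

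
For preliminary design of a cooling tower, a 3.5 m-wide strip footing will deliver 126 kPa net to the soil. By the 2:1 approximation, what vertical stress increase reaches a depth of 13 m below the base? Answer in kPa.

By the 2:1 method the load spreads at 1 horizontal : 2 vertical, so at depth z the loaded area has grown by z in each plan dimension:
Δσ = qB/(B+z) = 126×3.5/(3.5+13) = 26.727 kPa

Δσ_z ≈ 26.7 kPa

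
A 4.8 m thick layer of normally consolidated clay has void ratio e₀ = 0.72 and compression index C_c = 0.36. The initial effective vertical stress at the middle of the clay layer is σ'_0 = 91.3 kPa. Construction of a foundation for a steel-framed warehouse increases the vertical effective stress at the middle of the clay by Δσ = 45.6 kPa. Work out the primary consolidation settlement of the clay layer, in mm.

Final effective stress: σ'_f = σ'_0 + Δσ = 91.3 + 45.6 = 136.9 kPa.
Normally consolidated clay, so the full stress increment lies on the virgin compression line:
S_c = C_c·H/(1+e₀)·log₁₀(σ'_f/σ'_0) = 0.36×4.8/(1+0.72)×log₁₀(136.9/91.3)
    = 1.0047 × 0.17593 = 0.1768 m

S_c ≈ 177 mm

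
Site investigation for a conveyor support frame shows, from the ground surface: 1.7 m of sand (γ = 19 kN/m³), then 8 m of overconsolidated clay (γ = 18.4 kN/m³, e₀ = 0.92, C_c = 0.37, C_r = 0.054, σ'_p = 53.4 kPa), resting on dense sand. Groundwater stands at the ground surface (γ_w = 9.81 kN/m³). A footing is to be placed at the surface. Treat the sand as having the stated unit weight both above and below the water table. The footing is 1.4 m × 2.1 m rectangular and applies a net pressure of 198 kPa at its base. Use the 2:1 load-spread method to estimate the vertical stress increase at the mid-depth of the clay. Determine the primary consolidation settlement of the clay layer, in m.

S_c ≈ 0.09 m

Mid-depth of clay below the ground surface: z = 1.7 + 8/2 = 5.7 m.
Total vertical stress at mid-clay: σ_v = 19×1.7 + 18.4×4 = 105.9 kPa.
Pore pressure: u = 9.81×(5.7 − 0) = 55.917 kPa.
Initial effective stress: σ'_0 = σ_v − u = 105.9 − 55.917 = 49.983 kPa.
Stress increase at mid-clay by the 2:1 spreading method:
Δσ = qBL/((B+z)(L+z)) = 198×1.4×2.1/((1.4+5.7)(2.1+5.7)) = 10.511 kPa
Final effective stress: σ'_f = 49.983 + 10.511 = 60.494 kPa.
σ'_f = 60.494 > σ'_p = 53.4 kPa, so the stress path crosses the preconsolidation pressure — recompression up to σ'_p, then virgin compression beyond:
S_c = H/(1+e₀)·[C_r·log₁₀(σ'_p/σ'_0) + C_c·log₁₀(σ'_f/σ'_p)]
    = 8/1.92 × [0.054×log₁₀(53.4/49.983) + 0.37×log₁₀(60.494/53.4)]
    = 4.1667 × [0.0015508 + 0.020043] = 0.08997 m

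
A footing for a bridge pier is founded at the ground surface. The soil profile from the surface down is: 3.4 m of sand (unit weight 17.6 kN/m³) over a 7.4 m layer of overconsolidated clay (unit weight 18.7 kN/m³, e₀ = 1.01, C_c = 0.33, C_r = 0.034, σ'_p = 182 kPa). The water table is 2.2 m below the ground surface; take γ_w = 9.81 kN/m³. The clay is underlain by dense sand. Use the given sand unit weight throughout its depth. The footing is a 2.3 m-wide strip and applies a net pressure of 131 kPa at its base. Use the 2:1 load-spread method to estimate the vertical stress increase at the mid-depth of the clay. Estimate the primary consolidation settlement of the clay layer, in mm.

S_c ≈ 18.1 mm

Mid-depth of clay below the ground surface: z = 3.4 + 7.4/2 = 7.1 m.
Total vertical stress at mid-clay: σ_v = 17.6×3.4 + 18.7×3.7 = 129.03 kPa.
Pore pressure: u = 9.81×(7.1 − 2.2) = 48.069 kPa.
Initial effective stress: σ'_0 = σ_v − u = 129.03 − 48.069 = 80.961 kPa.
Stress increase at mid-clay by the 2:1 spreading method:
Δσ = qB/(B+z) = 131×2.3/(2.3+7.1) = 32.053 kPa
Final effective stress: σ'_f = 80.961 + 32.053 = 113.01 kPa.
σ'_f = 113.01 ≤ σ'_p = 182 kPa, so the clay remains overconsolidated and only the recompression index applies:
S_c = C_r·H/(1+e₀)·log₁₀(σ'_f/σ'_0) = 0.034×7.4/2.01×log₁₀(113.01/80.961)
    = 0.12517 × 0.14484 = 0.01813 m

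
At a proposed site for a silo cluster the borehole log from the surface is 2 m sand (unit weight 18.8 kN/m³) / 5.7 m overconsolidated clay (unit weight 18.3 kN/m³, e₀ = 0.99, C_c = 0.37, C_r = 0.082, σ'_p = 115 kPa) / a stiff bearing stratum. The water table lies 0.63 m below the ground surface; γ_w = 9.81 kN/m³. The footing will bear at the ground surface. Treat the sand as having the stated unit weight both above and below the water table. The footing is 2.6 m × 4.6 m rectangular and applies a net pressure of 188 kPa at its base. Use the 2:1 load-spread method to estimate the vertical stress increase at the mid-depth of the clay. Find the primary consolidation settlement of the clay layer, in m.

S_c ≈ 0.0517 m

Mid-depth of clay below the ground surface: z = 2 + 5.7/2 = 4.85 m.
Total vertical stress at mid-clay: σ_v = 18.8×2 + 18.3×2.85 = 89.755 kPa.
Pore pressure: u = 9.81×(4.85 − 0.63) = 41.398 kPa.
Initial effective stress: σ'_0 = σ_v − u = 89.755 − 41.398 = 48.357 kPa.
Stress increase at mid-clay by the 2:1 spreading method:
Δσ = qBL/((B+z)(L+z)) = 188×2.6×4.6/((2.6+4.85)(4.6+4.85)) = 31.938 kPa
Final effective stress: σ'_f = 48.357 + 31.938 = 80.295 kPa.
σ'_f = 80.295 ≤ σ'_p = 115 kPa, so the clay remains overconsolidated and only the recompression index applies:
S_c = C_r·H/(1+e₀)·log₁₀(σ'_f/σ'_0) = 0.082×5.7/1.99×log₁₀(80.295/48.357)
    = 0.23487 × 0.22023 = 0.05173 m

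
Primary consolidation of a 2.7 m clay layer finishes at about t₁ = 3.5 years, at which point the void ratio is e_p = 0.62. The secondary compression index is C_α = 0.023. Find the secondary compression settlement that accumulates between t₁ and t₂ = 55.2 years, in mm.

Secondary compression: S_s = C_α·H/(1+e_p)·log₁₀(t₂/t₁)
S_s = 0.023×2.7/(1+0.62)×log₁₀(55.2/3.5)
    = 0.03833 × 1.198 = 0.04592 m

S_s ≈ 45.9 mm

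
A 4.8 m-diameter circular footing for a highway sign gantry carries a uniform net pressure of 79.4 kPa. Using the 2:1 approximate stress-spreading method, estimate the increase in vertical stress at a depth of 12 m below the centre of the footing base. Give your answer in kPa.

By the 2:1 method the load spreads at 1 horizontal : 2 vertical, so at depth z the loaded area has grown by z in each plan dimension:
Δσ ≈ qD²/(D+z)² = 79.4×4.8²/(4.8+12)² = 6.4816 kPa

Δσ_z ≈ 6.48 kPa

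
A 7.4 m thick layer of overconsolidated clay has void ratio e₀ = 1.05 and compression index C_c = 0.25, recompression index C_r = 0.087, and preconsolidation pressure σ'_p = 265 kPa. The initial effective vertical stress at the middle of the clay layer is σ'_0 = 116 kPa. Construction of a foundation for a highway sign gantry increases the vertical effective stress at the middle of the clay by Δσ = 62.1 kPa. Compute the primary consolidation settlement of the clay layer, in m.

Final effective stress: σ'_f = 116 + 62.1 = 178.1 kPa.
σ'_f = 178.1 ≤ σ'_p = 265 kPa, so the clay remains overconsolidated and only the recompression index applies:
S_c = C_r·H/(1+e₀)·log₁₀(σ'_f/σ'_0) = 0.087×7.4/2.05×log₁₀(178.1/116)
    = 0.31405 × 0.18621 = 0.05848 m

S_c ≈ 0.0585 m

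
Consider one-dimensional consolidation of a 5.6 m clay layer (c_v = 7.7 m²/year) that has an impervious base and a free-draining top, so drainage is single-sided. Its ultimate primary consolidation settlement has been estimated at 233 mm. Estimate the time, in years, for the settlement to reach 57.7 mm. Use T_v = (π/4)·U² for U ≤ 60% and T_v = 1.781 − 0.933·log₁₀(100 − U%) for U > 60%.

t ≈ 0.196 years

Drainage path length: H_d = H = 5.6 m (single drainage).
U = S(t)/S_ult = 57.7/233 = 0.2476.
U ≤ 60%: T_v = (π/4)·U² = (π/4)×0.24764² = 0.048165.
t = T_v·H_d²/c_v = 0.048165×5.6²/7.7 = 0.1962 years.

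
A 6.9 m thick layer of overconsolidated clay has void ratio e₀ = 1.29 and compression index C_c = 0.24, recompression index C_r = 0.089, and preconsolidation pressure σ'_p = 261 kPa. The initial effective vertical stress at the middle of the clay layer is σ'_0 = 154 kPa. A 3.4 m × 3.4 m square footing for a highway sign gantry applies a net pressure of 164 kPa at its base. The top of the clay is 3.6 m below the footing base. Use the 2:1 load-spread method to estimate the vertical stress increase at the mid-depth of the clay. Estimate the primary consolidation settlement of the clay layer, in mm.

S_c ≈ 12.4 mm

Mid-depth of clay below the footing base: z = 3.6 + 6.9/2 = 7.05 m.
Stress increase at mid-clay by the 2:1 spreading method:
Δσ = qBL/((B+z)(L+z)) = 164×3.4×3.4/((3.4+7.05)(3.4+7.05)) = 17.361 kPa
Final effective stress: σ'_f = 154 + 17.361 = 171.36 kPa.
σ'_f = 171.36 ≤ σ'_p = 261 kPa, so the clay remains overconsolidated and only the recompression index applies:
S_c = C_r·H/(1+e₀)·log₁₀(σ'_f/σ'_0) = 0.089×6.9/2.29×log₁₀(171.36/154)
    = 0.26817 × 0.046389 = 0.01244 m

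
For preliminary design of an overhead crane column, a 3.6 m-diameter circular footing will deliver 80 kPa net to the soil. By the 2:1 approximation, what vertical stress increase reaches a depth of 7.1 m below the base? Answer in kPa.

By the 2:1 method the load spreads at 1 horizontal : 2 vertical, so at depth z the loaded area has grown by z in each plan dimension:
Δσ ≈ qD²/(D+z)² = 80×3.6²/(3.6+7.1)² = 9.0558 kPa

Δσ_z ≈ 9.06 kPa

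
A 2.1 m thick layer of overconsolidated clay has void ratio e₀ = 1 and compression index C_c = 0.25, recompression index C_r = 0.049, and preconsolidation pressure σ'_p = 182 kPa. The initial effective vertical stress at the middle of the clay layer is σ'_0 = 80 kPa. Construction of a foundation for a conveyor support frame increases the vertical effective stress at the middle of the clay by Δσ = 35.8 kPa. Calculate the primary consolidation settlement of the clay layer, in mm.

Final effective stress: σ'_f = 80 + 35.8 = 115.8 kPa.
σ'_f = 115.8 ≤ σ'_p = 182 kPa, so the clay remains overconsolidated and only the recompression index applies:
S_c = C_r·H/(1+e₀)·log₁₀(σ'_f/σ'_0) = 0.049×2.1/2×log₁₀(115.8/80)
    = 0.05145 × 0.16062 = 0.008264 m

S_c ≈ 8.26 mm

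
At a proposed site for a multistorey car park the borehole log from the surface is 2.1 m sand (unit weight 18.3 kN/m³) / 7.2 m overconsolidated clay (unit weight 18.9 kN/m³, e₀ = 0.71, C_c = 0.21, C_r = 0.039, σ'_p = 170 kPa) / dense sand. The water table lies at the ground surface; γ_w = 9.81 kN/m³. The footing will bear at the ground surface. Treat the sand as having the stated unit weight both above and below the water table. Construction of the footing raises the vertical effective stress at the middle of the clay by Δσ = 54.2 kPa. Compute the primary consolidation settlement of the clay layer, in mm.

Mid-depth of clay below the ground surface: z = 2.1 + 7.2/2 = 5.7 m.
Total vertical stress at mid-clay: σ_v = 18.3×2.1 + 18.9×3.6 = 106.47 kPa.
Pore pressure: u = 9.81×(5.7 − 0) = 55.917 kPa.
Initial effective stress: σ'_0 = σ_v − u = 106.47 − 55.917 = 50.553 kPa.
Final effective stress: σ'_f = 50.553 + 54.2 = 104.75 kPa.
σ'_f = 104.75 ≤ σ'_p = 170 kPa, so the clay remains overconsolidated and only the recompression index applies:
S_c = C_r·H/(1+e₀)·log₁₀(σ'_f/σ'_0) = 0.039×7.2/1.71×log₁₀(104.75/50.553)
    = 0.16421 × 0.31641 = 0.05196 m

S_c ≈ 52 mm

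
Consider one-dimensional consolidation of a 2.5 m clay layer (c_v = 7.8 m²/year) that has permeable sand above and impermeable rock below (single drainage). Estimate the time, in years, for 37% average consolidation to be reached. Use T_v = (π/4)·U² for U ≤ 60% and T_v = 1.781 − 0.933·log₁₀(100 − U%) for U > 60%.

t ≈ 0.0862 years

Drainage path length: H_d = H = 2.5 m (single drainage).
U ≤ 60%: T_v = (π/4)·U² = (π/4)×0.37² = 0.10752.
t = T_v·H_d²/c_v = 0.10752×2.5²/7.8 = 0.08615 years.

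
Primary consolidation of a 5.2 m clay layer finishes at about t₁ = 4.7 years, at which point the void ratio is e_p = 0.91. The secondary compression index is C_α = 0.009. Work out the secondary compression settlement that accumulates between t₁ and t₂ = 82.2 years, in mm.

Secondary compression: S_s = C_α·H/(1+e_p)·log₁₀(t₂/t₁)
S_s = 0.009×5.2/(1+0.91)×log₁₀(82.2/4.7)
    = 0.0245 × 1.243 = 0.03045 m

S_s ≈ 30.5 mm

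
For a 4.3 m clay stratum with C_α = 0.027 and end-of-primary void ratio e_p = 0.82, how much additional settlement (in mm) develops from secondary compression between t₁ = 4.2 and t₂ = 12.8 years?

Secondary compression: S_s = C_α·H/(1+e_p)·log₁₀(t₂/t₁)
S_s = 0.027×4.3/(1+0.82)×log₁₀(12.8/4.2)
    = 0.06379 × 0.484 = 0.03087 m

S_s ≈ 30.9 mm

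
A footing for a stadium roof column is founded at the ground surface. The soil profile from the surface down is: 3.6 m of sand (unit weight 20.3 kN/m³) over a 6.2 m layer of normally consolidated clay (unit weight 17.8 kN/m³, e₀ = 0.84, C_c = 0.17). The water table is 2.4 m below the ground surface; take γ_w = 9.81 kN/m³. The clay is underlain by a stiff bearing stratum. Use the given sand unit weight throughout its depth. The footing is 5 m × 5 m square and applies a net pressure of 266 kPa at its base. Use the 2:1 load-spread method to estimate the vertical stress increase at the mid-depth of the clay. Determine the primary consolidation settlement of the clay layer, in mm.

Mid-depth of clay below the ground surface: z = 3.6 + 6.2/2 = 6.7 m.
Total vertical stress at mid-clay: σ_v = 20.3×3.6 + 17.8×3.1 = 128.26 kPa.
Pore pressure: u = 9.81×(6.7 − 2.4) = 42.183 kPa.
Initial effective stress: σ'_0 = σ_v − u = 128.26 − 42.183 = 86.077 kPa.
Stress increase at mid-clay by the 2:1 spreading method:
Δσ = qBL/((B+z)(L+z)) = 266×5×5/((5+6.7)(5+6.7)) = 48.579 kPa
Final effective stress: σ'_f = σ'_0 + Δσ = 86.077 + 48.579 = 134.66 kPa.
Normally consolidated clay, so the full stress increment lies on the virgin compression line:
S_c = C_c·H/(1+e₀)·log₁₀(σ'_f/σ'_0) = 0.17×6.2/(1+0.84)×log₁₀(134.66/86.077)
    = 0.57283 × 0.19435 = 0.1113 m

S_c ≈ 111 mm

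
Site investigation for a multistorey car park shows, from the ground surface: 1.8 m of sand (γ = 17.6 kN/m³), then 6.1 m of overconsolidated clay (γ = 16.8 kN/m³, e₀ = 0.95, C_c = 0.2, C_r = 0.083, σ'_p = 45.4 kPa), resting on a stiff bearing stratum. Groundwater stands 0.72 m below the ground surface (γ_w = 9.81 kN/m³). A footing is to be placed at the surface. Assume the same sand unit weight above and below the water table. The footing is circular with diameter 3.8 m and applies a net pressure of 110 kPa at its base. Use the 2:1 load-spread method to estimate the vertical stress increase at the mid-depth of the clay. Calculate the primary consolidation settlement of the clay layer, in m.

S_c ≈ 0.0994 m

Mid-depth of clay below the ground surface: z = 1.8 + 6.1/2 = 4.85 m.
Total vertical stress at mid-clay: σ_v = 17.6×1.8 + 16.8×3.05 = 82.92 kPa.
Pore pressure: u = 9.81×(4.85 − 0.72) = 40.515 kPa.
Initial effective stress: σ'_0 = σ_v − u = 82.92 − 40.515 = 42.405 kPa.
Stress increase at mid-clay by the 2:1 spreading method:
Δσ ≈ qD²/(D+z)² = 110×3.8²/(3.8+4.85)² = 21.229 kPa
Final effective stress: σ'_f = 42.405 + 21.229 = 63.634 kPa.
σ'_f = 63.634 > σ'_p = 45.4 kPa, so the stress path crosses the preconsolidation pressure — recompression up to σ'_p, then virgin compression beyond:
S_c = H/(1+e₀)·[C_r·log₁₀(σ'_p/σ'_0) + C_c·log₁₀(σ'_f/σ'_p)]
    = 6.1/1.95 × [0.083×log₁₀(45.4/42.405) + 0.2×log₁₀(63.634/45.4)]
    = 3.1282 × [0.00246 + 0.029327] = 0.09944 m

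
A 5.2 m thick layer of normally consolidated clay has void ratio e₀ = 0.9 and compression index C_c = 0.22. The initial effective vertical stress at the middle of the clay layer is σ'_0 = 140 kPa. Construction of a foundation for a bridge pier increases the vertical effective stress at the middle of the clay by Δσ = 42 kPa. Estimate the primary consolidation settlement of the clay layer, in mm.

S_c ≈ 68.6 mm

Final effective stress: σ'_f = σ'_0 + Δσ = 140 + 42 = 182 kPa.
Normally consolidated clay, so the full stress increment lies on the virgin compression line:
S_c = C_c·H/(1+e₀)·log₁₀(σ'_f/σ'_0) = 0.22×5.2/(1+0.9)×log₁₀(182/140)
    = 0.60211 × 0.11394 = 0.0686 m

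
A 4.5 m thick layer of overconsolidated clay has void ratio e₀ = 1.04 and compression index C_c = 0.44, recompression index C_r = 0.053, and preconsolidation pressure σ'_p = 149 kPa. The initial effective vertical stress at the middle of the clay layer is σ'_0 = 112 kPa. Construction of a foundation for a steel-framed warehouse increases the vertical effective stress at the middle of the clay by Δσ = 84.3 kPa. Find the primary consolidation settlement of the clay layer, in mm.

S_c ≈ 131 mm

Final effective stress: σ'_f = 112 + 84.3 = 196.3 kPa.
σ'_f = 196.3 > σ'_p = 149 kPa, so the stress path crosses the preconsolidation pressure — recompression up to σ'_p, then virgin compression beyond:
S_c = H/(1+e₀)·[C_r·log₁₀(σ'_p/σ'_0) + C_c·log₁₀(σ'_f/σ'_p)]
    = 4.5/2.04 × [0.053×log₁₀(149/112) + 0.44×log₁₀(196.3/149)]
    = 2.2059 × [0.0065703 + 0.052683] = 0.1307 m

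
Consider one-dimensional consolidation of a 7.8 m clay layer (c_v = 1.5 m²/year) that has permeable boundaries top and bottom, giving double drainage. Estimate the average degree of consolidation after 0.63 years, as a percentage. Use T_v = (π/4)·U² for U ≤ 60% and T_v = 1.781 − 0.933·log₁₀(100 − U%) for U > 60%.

Drainage path length: H_d = H/2 = 3.9 m (double drainage).
T_v = c_v·t/H_d² = 1.5×0.63/3.9² = 0.06213.
T_v = 0.06213 corresponds to the U ≤ 60% branch:
U = √(4T_v/π) = 0.2813

U ≈ 28.1 %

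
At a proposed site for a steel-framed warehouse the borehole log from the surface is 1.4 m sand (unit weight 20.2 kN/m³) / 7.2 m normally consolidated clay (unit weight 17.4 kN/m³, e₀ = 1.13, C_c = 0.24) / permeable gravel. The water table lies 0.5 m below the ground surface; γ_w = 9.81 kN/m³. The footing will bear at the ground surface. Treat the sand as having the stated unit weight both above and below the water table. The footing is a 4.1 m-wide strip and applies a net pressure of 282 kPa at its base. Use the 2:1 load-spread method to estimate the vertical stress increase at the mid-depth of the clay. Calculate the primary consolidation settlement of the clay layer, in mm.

S_c ≈ 462 mm

Mid-depth of clay below the ground surface: z = 1.4 + 7.2/2 = 5 m.
Total vertical stress at mid-clay: σ_v = 20.2×1.4 + 17.4×3.6 = 90.92 kPa.
Pore pressure: u = 9.81×(5 − 0.5) = 44.145 kPa.
Initial effective stress: σ'_0 = σ_v − u = 90.92 − 44.145 = 46.775 kPa.
Stress increase at mid-clay by the 2:1 spreading method:
Δσ = qB/(B+z) = 282×4.1/(4.1+5) = 127.05 kPa
Final effective stress: σ'_f = σ'_0 + Δσ = 46.775 + 127.05 = 173.82 kPa.
Normally consolidated clay, so the full stress increment lies on the virgin compression line:
S_c = C_c·H/(1+e₀)·log₁₀(σ'_f/σ'_0) = 0.24×7.2/(1+1.13)×log₁₀(173.82/46.775)
    = 0.81127 × 0.57009 = 0.4625 m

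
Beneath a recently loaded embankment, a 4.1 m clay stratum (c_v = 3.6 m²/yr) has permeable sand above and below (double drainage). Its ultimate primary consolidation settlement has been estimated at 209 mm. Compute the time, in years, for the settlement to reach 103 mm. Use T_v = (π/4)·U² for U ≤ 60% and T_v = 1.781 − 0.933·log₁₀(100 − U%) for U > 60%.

Drainage path length: H_d = H/2 = 2.05 m (double drainage).
U = S(t)/S_ult = 103/209 = 0.4928.
U ≤ 60%: T_v = (π/4)·U² = (π/4)×0.49282² = 0.19075.
t = T_v·H_d²/c_v = 0.19075×2.05²/3.6 = 0.2227 years.

t ≈ 0.223 years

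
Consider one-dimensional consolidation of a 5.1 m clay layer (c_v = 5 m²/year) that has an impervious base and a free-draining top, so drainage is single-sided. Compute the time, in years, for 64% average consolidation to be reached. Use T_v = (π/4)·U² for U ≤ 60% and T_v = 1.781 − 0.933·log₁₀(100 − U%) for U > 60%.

Drainage path length: H_d = H = 5.1 m (single drainage).
U > 60%: T_v = 1.781 − 0.933·log₁₀(100 − 64) = 0.32897.
t = T_v·H_d²/c_v = 0.32897×5.1²/5 = 1.711 years.

t ≈ 1.71 years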